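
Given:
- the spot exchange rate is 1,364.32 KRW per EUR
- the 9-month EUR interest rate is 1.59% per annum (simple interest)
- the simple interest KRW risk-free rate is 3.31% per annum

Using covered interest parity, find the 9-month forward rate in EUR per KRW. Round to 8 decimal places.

T = 9/12 years.
KRW accumulates by 1 + 0.0331×9/12 = 1.024825.
Growth of 1 EUR over T: 1 + 0.0159×9/12 = 1.011925.
Forward (KRW per EUR) = 1364.32 × 1.024825 / 1.011925 = 1381.712.
Quoted the other way: 1/1381.712 = 0.00072374 EUR per KRW.

0.00072374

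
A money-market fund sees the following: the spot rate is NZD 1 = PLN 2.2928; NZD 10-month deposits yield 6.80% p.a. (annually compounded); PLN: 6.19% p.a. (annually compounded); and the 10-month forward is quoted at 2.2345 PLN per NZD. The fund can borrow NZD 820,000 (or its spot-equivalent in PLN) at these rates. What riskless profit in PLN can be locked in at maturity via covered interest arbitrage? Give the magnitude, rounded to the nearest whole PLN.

PLN 41,043

T = 10/12 years.
Route A — deposit NZD, sell forward: 820,000 × 1.056353747 × 2.2345 = PLN 1,935,546.41.
Route B — convert at spot, deposit PLN: 820,000 × 2.2928 × 1.051323448 = PLN 1,976,589.01.
The quoted forward undervalues NZD, so borrow NZD, convert to PLN at spot, deposit the PLN at 6.19%, and buy NZD forward at 2.2345 to cover the loan.
Arbitrage profit = |1,935,546.41 − 1,976,589.01| = PLN 41,043.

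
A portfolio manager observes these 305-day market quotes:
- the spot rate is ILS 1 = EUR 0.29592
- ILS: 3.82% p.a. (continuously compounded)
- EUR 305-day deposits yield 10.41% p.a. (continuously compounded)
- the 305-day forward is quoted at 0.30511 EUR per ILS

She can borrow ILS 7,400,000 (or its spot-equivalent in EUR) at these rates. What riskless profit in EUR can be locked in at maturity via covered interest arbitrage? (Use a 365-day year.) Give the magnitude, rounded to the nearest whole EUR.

T = 305/365 years.
Keep in ILS, deliver into the forward: 7,400,000·1.032435473·0.30511 = EUR 2,331,047.27.
Swap to EUR now, deposit: 7,400,000·0.29592·1.09088323 = EUR 2,388,824.82.
The quoted forward undervalues ILS, so borrow ILS, convert to EUR at spot, deposit the EUR at 10.41%, and buy ILS forward at 0.30511 to cover the loan.
The gap between the two covered legs is EUR 57,778.

EUR 57,778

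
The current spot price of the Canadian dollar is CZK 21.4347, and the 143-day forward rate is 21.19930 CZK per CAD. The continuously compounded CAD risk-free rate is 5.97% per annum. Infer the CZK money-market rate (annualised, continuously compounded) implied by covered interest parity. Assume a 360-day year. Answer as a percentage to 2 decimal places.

T = 143/360 years.
By CIP, F/S equals the CZK-to-CAD growth ratio: 21.1993/21.4347 = 0.9890178.
The CAD side grows by e^(0.0597×143/360) = 1.0239976.
Hence g_CZK = 1.0127519.
r = ln(1.0127519)/(143/360) = 0.031900 → 3.19%.

3.19%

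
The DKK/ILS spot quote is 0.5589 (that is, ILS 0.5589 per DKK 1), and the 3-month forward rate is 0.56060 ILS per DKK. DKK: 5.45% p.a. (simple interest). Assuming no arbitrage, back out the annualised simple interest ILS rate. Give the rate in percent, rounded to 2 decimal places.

T = 3/12 years.
By CIP, F/S equals the ILS-to-DKK growth ratio: 0.5606/0.5589 = 1.0030417.
The DKK side grows by 1 + 0.0545×3/12 = 1.013625.
Hence g_ILS = 1.0167081.
r = (1.0167081 − 1)/(3/12) = 0.066832 → 6.68%.

6.68%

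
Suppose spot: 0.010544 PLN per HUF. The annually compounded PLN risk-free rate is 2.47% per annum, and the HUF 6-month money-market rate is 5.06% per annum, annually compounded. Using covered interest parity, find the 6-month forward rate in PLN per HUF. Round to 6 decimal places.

0.010413

T = 6/12 years.
PLN accumulates by (1 + 0.0247)^(6/12) = 1.0122747.
HUF growth factor: (1 + 0.0506)^(6/12) = 1.0249878.
So F = 0.010544 × 1.0122747 / 1.0249878 = 0.01041322 (PLN/HUF).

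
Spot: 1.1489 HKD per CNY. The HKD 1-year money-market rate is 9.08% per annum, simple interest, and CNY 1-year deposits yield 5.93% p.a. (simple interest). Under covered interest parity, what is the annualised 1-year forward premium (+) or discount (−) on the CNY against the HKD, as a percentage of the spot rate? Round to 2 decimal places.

T = 1 year.
No-arbitrage forward: 1.1489 × 1.090800 / 1.059300 = 1.1830644 HKD/CNY.
Annualised premium = (F − S)/S × (1/T) = (1.1830644 − 1.1489)/1.1489 ÷ 1 = 2.97%.

+2.97%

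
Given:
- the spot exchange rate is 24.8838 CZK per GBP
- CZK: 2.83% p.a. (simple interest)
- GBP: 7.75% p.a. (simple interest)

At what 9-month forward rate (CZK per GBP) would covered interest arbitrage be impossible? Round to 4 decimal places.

24.0160

T = 9/12 years.
CZK accumulates by 1 + 0.0283×9/12 = 1.021225.
Growth of 1 GBP over T: 1 + 0.0775×9/12 = 1.058125.
Forward (CZK per GBP) = 24.8838 × 1.021225 / 1.058125 = 24.016027.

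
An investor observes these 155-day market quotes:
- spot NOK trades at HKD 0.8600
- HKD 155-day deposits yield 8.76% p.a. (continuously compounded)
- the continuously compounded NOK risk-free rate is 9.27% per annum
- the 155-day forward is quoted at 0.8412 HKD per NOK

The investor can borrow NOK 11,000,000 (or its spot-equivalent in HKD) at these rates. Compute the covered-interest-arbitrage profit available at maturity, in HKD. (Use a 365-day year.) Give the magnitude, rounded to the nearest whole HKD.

T = 155/365 years.
Keep in NOK, deliver into the forward: 11,000,000·1.040150853·0.8412 = HKD 9,624,723.87.
Swap to HKD now, deposit: 11,000,000·0.8600·1.03790058 = HKD 9,818,539.49.
The quoted forward undervalues NOK, so borrow NOK, convert to HKD at spot, deposit the HKD at 8.76%, and buy NOK forward at 0.8412 to cover the loan.
The gap between the two covered legs is HKD 193,816.

HKD 193,816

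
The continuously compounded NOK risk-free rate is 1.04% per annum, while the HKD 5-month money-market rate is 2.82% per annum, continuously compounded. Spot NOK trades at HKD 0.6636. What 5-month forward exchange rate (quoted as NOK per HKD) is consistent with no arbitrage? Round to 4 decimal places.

T = 5/12 years.
HKD growth factor: e^(0.0282×5/12) = 1.0118193.
NOK accumulates by e^(0.0104×5/12) = 1.0043427.
So F = 0.6636 × 1.0118193 / 1.0043427 = 0.6685400 (HKD/NOK).
Invert for NOK per HKD: 1 / 0.6685400 = 1.4958.

1.4958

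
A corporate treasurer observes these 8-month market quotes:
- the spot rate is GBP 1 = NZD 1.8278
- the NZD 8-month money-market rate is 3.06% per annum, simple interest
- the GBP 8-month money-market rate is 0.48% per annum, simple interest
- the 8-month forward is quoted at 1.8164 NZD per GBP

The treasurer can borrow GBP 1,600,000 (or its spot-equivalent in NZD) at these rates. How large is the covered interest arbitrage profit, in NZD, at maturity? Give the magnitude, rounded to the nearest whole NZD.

NZD 68,599

T = 8/12 years.
Route A — deposit GBP, sell forward: 1,600,000 × 1.003200 × 1.8164 = NZD 2,915,539.97.
Route B — convert at spot, deposit NZD: 1,600,000 × 1.8278 × 1.020400 = NZD 2,984,139.39.
The quoted forward undervalues GBP, so borrow GBP, convert to NZD at spot, deposit the NZD at 3.06%, and buy GBP forward at 1.8164 to cover the loan.
Profit = 2,984,139.39 − 2,915,539.97 = NZD 68,599.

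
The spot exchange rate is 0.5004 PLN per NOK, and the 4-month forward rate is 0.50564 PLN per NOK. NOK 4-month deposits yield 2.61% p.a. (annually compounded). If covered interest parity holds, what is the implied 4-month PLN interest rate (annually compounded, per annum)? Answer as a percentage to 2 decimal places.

5.87%

T = 4/12 years.
F/S = 0.50564/0.5004 = 1.0104716 = (growth of PLN) / (growth of NOK).
NOK growth factor: (1 + 0.0261)^(4/12) = 1.0086254.
Hence g_PLN = 1.0191873.
Annualise: 1.0191873^(12/4) − 1 = 0.058673 = 5.87%.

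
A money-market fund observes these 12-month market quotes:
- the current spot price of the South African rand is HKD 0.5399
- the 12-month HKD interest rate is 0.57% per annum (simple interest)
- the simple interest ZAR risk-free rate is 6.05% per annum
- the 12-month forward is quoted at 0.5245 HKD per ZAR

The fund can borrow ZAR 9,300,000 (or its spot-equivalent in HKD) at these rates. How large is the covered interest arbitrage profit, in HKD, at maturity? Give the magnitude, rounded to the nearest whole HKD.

HKD 123,270

T = 1 year.
Keep in ZAR, deliver into the forward: 9,300,000·1.060500·0.5245 = HKD 5,172,959.93.
Swap to HKD now, deposit: 9,300,000·0.5399·1.005700 = HKD 5,049,690.10.
The quoted forward overvalues ZAR, so borrow HKD, buy ZAR at spot, deposit the ZAR at 6.05%, and sell the proceeds forward at 0.5245.
Profit = 5,172,959.93 − 5,049,690.10 = HKD 123,270.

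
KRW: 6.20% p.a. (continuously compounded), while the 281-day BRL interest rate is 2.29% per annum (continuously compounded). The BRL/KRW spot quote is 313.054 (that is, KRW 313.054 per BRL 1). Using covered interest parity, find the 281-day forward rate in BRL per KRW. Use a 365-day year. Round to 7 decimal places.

T = 281/365 years.
KRW accumulates by e^(0.0620×281/365) = 1.048889.
Growth of 1 BRL over T: e^(0.0229×281/365) = 1.0177862.
So F = 313.054 × 1.048889 / 1.0177862 = 322.6207 (KRW/BRL).
Quoted the other way: 1/322.6207 = 0.0030996 BRL per KRW.

0.0030996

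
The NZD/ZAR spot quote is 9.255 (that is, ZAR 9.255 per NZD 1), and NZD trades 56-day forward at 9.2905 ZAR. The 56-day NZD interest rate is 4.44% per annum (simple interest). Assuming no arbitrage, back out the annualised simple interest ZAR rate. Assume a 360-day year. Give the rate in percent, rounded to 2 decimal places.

6.92%

T = 56/360 years.
By CIP, F/S equals the ZAR-to-NZD growth ratio: 9.2905/9.255 = 1.0038358.
The NZD side grows by 1 + 0.0444×56/360 = 1.0069067.
So the ZAR growth factor = 1.010769.
(1.010769 − 1)/T = 0.069229, i.e. 6.92%.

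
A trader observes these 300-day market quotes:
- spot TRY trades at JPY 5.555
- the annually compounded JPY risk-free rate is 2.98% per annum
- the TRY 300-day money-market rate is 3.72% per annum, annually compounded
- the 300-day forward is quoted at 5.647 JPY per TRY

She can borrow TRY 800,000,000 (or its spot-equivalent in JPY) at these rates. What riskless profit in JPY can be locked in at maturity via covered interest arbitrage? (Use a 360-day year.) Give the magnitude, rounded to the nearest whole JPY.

JPY 103,129,216

T = 300/360 years.
Invest the TRY and cover forward: 800,000,000 × 1.030905262877 × 5.647 = JPY 4,657,217,615.57.
Convert at spot and invest in JPY: 800,000,000 × 5.555 × 1.024772367246 = JPY 4,554,088,400.04.
The quoted forward overvalues TRY, so borrow JPY, buy TRY at spot, deposit the TRY at 3.72%, and sell the proceeds forward at 5.647.
The gap between the two covered legs is JPY 103,129,216.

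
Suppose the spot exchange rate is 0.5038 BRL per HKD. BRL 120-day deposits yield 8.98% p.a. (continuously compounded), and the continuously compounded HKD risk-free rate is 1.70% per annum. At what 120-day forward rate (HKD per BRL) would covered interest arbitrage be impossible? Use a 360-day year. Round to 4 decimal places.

1.9373

T = 120/360 years.
BRL accumulates by e^(0.0898×120/360) = 1.0303858.
HKD accumulates by e^(0.0170×120/360) = 1.0056828.
CIP: F = S · (grow BRL)/(grow HKD) = 0.5038 × 1.0303858/1.0056828 = 0.5161750 BRL per HKD.
Invert for HKD per BRL: 1 / 0.5161750 = 1.9373.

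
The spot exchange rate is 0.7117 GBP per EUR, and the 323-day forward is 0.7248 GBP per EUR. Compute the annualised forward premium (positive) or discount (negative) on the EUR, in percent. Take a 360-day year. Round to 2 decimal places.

+2.05%

T = 323/360 years.
EUR trades forward at +1.84066% vs spot over the period.
Per annum: 0.0184066 / (323/360) = 0.020515 = 2.05%.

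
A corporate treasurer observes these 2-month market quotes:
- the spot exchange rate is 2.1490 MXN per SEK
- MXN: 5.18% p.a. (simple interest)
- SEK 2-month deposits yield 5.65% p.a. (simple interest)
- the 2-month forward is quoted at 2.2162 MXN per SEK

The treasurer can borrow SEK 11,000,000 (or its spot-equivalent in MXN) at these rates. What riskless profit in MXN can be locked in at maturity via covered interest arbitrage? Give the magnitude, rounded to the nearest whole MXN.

MXN 764,678

T = 2/12 years.
Route A — deposit SEK, sell forward: 11,000,000 × 1.0094166667 × 2.2162 = MXN 24,607,761.38.
Route B — convert at spot, deposit MXN: 11,000,000 × 2.1490 × 1.0086333333 = MXN 23,843,083.37.
The quoted forward overvalues SEK, so borrow MXN, buy SEK at spot, deposit the SEK at 5.65%, and sell the proceeds forward at 2.2162.
Profit = 24,607,761.38 − 23,843,083.37 = MXN 764,678.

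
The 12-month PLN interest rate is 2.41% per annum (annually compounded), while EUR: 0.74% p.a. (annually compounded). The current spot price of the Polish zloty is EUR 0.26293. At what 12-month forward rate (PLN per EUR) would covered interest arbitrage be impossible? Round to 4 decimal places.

3.8663

T = 1 year.
EUR growth factor: (1 + 0.0074)^1 = 1.007400.
PLN growth factor: (1 + 0.0241)^1 = 1.024100.
CIP: F = S · (grow EUR)/(grow PLN) = 0.26293 × 1.007400/1.024100 = 0.2586424 EUR per PLN.
Quoted the other way: 1/0.2586424 = 3.8663 PLN per EUR.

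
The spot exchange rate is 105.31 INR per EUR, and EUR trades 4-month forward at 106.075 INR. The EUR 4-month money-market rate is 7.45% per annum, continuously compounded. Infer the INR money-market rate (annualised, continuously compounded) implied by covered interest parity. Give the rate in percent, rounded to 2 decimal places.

T = 4/12 years.
By CIP, F/S equals the INR-to-EUR growth ratio: 106.075/105.31 = 1.0072643.
The EUR side grows by e^(0.0745×4/12) = 1.0251442.
Hence g_INR = 1.0325912.
Take logs: ln 1.0325912 / (4/12) = 0.096214, so 9.62%.

9.62%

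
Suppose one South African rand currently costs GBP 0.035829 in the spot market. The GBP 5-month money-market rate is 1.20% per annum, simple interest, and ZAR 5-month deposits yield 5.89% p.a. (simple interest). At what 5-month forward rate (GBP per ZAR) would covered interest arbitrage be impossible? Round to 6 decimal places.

0.035146

T = 5/12 years.
Growth of 1 GBP over T: 1 + 0.0120×5/12 = 1.005000.
ZAR growth factor: 1 + 0.0589×5/12 = 1.0245417.
Forward (GBP per ZAR) = 0.035829 × 1.005000 / 1.0245417 = 0.03514561.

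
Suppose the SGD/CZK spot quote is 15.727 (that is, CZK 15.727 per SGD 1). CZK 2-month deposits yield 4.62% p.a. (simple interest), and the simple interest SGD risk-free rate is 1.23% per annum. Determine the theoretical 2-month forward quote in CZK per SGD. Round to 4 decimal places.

15.8157

T = 2/12 years.
CZK growth factor: 1 + 0.0462×2/12 = 1.007700.
SGD growth factor: 1 + 0.0123×2/12 = 1.002050.
Forward (CZK per SGD) = 15.727 × 1.007700 / 1.002050 = 15.815676.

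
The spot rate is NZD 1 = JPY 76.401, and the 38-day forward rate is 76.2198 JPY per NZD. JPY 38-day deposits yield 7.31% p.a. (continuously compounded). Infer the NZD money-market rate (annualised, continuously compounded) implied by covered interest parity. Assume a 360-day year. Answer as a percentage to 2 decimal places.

9.56%

T = 38/360 years.
CIP gives F = S · g_JPY/g_NZD, so g_JPY/g_NZD = 76.2198/76.401 = 0.9976283.
JPY growth factor: e^(0.0731×38/360) = 1.007746.
So the NZD growth factor = 1.0101418.
Take logs: ln 1.0101418 / (38/360) = 0.095596, so 9.56%.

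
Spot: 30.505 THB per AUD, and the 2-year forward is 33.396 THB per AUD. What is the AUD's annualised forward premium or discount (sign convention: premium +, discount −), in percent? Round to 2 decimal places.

+4.74%

T = 2 years.
(F − S)/S = (33.396 − 30.505)/30.505 = 0.0947713.
Per annum: 0.0947713 / 2 = 0.047386 = 4.74%.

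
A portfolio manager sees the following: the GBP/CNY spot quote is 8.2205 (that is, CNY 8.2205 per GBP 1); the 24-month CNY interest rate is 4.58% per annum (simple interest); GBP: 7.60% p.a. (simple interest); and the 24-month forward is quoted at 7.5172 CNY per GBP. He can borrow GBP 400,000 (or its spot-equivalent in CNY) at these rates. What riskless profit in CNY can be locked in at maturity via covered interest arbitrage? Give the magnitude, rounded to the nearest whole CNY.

CNY 125,473

T = 2 years.
Invest the GBP and cover forward: 400,000 × 1.152000 × 7.5172 = CNY 3,463,925.76.
Convert at spot and invest in CNY: 400,000 × 8.2205 × 1.091600 = CNY 3,589,399.12.
The quoted forward undervalues GBP, so borrow GBP, convert to CNY at spot, deposit the CNY at 4.58%, and buy GBP forward at 7.5172 to cover the loan.
The gap between the two covered legs is CNY 125,473.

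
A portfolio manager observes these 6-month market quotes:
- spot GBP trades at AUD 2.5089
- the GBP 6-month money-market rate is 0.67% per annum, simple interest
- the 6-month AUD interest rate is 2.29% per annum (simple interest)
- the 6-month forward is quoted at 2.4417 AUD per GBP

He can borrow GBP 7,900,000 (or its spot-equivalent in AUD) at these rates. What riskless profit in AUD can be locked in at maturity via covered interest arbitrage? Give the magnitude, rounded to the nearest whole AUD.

AUD 693,203

T = 6/12 years.
Route A — deposit GBP, sell forward: 7,900,000 × 1.003350 × 2.4417 = AUD 19,354,049.59.
Route B — convert at spot, deposit AUD: 7,900,000 × 2.5089 × 1.011450 = AUD 20,047,252.55.
The quoted forward undervalues GBP, so borrow GBP, convert to AUD at spot, deposit the AUD at 2.29%, and buy GBP forward at 2.4417 to cover the loan.
Profit = 20,047,252.55 − 19,354,049.59 = AUD 693,203.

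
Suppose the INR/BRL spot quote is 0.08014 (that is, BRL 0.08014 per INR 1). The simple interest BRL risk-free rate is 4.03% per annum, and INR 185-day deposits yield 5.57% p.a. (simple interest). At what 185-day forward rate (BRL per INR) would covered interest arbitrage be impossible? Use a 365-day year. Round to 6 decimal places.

0.079532

T = 185/365 years.
BRL accumulates by 1 + 0.0403×185/365 = 1.020426.
INR growth factor: 1 + 0.0557×185/365 = 1.0282315.
So F = 0.08014 × 1.020426 / 1.0282315 = 0.07953164 (BRL/INR).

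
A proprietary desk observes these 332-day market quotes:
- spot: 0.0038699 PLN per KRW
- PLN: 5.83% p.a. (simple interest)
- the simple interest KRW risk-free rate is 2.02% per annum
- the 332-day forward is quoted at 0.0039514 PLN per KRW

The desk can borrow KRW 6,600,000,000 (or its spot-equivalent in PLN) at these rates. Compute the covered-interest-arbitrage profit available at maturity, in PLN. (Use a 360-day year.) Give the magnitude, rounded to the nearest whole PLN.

PLN 349,517

T = 332/360 years.
Route A — deposit KRW, sell forward: 6,600,000,000 × 1.0186288889 × 0.0039514 = PLN 26,565,067.26.
Route B — convert at spot, deposit PLN: 6,600,000,000 × 0.0038699 × 1.0537655556 = PLN 26,914,584.34.
The quoted forward undervalues KRW, so borrow KRW, convert to PLN at spot, deposit the PLN at 5.83%, and buy KRW forward at 0.0039514 to cover the loan.
Arbitrage profit = |26,565,067.26 − 26,914,584.34| = PLN 349,517.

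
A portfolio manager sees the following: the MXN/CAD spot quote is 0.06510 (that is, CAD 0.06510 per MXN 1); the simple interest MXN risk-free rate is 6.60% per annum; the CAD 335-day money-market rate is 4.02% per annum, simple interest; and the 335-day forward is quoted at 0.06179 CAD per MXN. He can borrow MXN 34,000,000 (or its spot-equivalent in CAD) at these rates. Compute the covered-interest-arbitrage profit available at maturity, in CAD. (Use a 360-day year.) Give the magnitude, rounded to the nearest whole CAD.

CAD 66,312

T = 335/360 years.
Invest the MXN and cover forward: 34,000,000 × 1.061416667 × 0.06179 = CAD 2,229,887.82.
Convert at spot and invest in CAD: 34,000,000 × 0.06510 × 1.037408333 = CAD 2,296,199.60.
The quoted forward undervalues MXN, so borrow MXN, convert to CAD at spot, deposit the CAD at 4.02%, and buy MXN forward at 0.06179 to cover the loan.
The gap between the two covered legs is CAD 66,312.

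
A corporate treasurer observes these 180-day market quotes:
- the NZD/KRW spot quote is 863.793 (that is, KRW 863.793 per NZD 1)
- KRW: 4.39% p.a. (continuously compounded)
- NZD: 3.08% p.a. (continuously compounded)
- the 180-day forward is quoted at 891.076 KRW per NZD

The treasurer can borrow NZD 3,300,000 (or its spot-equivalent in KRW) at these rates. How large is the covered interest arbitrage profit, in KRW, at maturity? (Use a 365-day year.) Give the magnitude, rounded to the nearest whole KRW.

T = 180/365 years.
Keep in NZD, deliver into the forward: 3,300,000·1.015304980841·891.076 = KRW 2,985,555,873.66.
Swap to KRW now, deposit: 3,300,000·863.793·1.021885361829 = KRW 2,912,901,493.76.
The quoted forward overvalues NZD, so borrow KRW, buy NZD at spot, deposit the NZD at 3.08%, and sell the proceeds forward at 891.076.
Profit = 2,985,555,873.66 − 2,912,901,493.76 = KRW 72,654,380.

KRW 72,654,380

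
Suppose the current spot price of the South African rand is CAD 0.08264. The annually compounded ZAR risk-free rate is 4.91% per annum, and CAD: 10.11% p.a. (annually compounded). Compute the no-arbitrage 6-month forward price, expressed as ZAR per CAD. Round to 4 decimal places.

11.8115

T = 6/12 years.
CAD accumulates by (1 + 0.1011)^(6/12) = 1.04933312.
ZAR growth factor: (1 + 0.0491)^(6/12) = 1.02425583.
CIP: F = S · (grow CAD)/(grow ZAR) = 0.08264 × 1.04933312/1.02425583 = 0.084663310 CAD per ZAR.
Quoted the other way: 1/0.084663310 = 11.8115 ZAR per CAD.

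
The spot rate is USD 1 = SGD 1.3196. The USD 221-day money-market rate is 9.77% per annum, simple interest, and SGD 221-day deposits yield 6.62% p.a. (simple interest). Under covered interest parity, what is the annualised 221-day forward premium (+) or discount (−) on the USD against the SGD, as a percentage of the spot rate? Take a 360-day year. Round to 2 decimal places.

-2.97%

T = 221/360 years.
CIP forward (SGD per USD) = 1.3196 × 1.0406394/1.0599769 = 1.2955261.
(F − S)/S ÷ T = (1.2955261 − 1.3196)/1.3196/(221/360) = -0.029718 → -2.97%.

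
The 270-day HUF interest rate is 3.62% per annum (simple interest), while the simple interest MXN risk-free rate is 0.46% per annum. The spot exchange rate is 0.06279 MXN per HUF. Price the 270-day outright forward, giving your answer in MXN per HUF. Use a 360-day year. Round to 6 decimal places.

T = 270/360 years.
MXN accumulates by 1 + 0.0046×270/360 = 1.003450.
Growth of 1 HUF over T: 1 + 0.0362×270/360 = 1.027150.
So F = 0.06279 × 1.003450 / 1.027150 = 0.06134121 (MXN/HUF).

0.061341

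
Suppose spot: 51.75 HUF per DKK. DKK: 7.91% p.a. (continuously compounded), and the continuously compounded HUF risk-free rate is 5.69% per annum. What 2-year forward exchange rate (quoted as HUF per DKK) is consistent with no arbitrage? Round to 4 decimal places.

T = 2 years.
HUF growth factor: e^(0.0569×2) = 1.120528.
DKK growth factor: e^(0.0791×2) = 1.17140045.
Forward (HUF per DKK) = 51.75 × 1.120528 / 1.17140045 = 49.502563.

49.5026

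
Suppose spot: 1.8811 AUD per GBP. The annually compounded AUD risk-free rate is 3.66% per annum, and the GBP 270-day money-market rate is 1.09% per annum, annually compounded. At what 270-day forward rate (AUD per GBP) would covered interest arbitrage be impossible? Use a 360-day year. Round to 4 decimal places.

1.9169

T = 270/360 years.
Growth of 1 AUD over T: (1 + 0.0366)^(270/360) = 1.0273263.
GBP growth factor: (1 + 0.0109)^(270/360) = 1.0081639.
CIP: F = S · (grow AUD)/(grow GBP) = 1.8811 × 1.0273263/1.0081639 = 1.916854 AUD per GBP.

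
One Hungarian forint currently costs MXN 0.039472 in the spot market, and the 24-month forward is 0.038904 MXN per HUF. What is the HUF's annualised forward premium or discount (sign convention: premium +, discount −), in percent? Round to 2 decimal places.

T = 2 years.
(F − S)/S = (0.038904 − 0.039472)/0.039472 = -0.0143899.
Per annum: -0.0143899 / 2 = -0.007195 = -0.72%.

-0.72%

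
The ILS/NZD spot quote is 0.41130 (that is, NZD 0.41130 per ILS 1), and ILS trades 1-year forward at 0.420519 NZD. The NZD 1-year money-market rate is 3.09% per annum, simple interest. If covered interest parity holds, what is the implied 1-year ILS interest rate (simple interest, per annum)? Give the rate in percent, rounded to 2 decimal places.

0.83%

T = 1 year.
CIP gives F = S · g_NZD/g_ILS, so g_NZD/g_ILS = 0.420519/0.4113 = 1.0224143.
NZD growth factor: 1 + 0.0309×1 = 1.030900.
So the ILS growth factor = 1.0082997.
(1.0082997 − 1)/T = 0.008300, i.e. 0.83%.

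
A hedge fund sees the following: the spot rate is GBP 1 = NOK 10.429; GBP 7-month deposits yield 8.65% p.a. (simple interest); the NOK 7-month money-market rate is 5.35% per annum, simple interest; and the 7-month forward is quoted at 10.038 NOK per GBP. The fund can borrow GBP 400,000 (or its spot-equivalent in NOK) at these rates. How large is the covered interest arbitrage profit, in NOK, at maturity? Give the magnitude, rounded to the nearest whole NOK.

T = 7/12 years.
Invest the GBP and cover forward: 400,000 × 1.050458333 × 10.038 = NOK 4,217,800.30.
Convert at spot and invest in NOK: 400,000 × 10.429 × 1.031208333 = NOK 4,301,788.68.
The quoted forward undervalues GBP, so borrow GBP, convert to NOK at spot, deposit the NOK at 5.35%, and buy GBP forward at 10.038 to cover the loan.
Profit = 4,301,788.68 − 4,217,800.30 = NOK 83,988.

NOK 83,988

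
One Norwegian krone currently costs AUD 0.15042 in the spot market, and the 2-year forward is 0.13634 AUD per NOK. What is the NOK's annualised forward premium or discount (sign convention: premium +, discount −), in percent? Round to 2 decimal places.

-4.68%

T = 2 years.
Period premium: (0.13634 − 0.15042)/0.15042 = -0.0936046.
×(1/T) gives -4.68% p.a.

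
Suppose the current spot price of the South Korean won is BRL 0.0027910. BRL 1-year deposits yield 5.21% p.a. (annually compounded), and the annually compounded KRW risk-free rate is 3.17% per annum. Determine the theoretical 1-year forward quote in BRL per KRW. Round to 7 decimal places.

T = 1 year.
BRL accumulates by (1 + 0.0521)^1 = 1.052100.
KRW growth factor: (1 + 0.0317)^1 = 1.031700.
Forward (BRL per KRW) = 0.002791 × 1.052100 / 1.031700 = 0.002846187.

0.0028462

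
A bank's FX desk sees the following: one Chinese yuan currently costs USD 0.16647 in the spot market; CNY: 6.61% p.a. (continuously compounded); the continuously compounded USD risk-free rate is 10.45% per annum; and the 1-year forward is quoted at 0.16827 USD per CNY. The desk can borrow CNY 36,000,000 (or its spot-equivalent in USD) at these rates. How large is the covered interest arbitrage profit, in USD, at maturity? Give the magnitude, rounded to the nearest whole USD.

USD 181,407

T = 1 year.
Route A — deposit CNY, sell forward: 36,000,000 × 1.068333545 × 0.16827 = USD 6,471,665.48.
Route B — convert at spot, deposit USD: 36,000,000 × 0.16647 × 1.110155394 = USD 6,653,072.46.
The quoted forward undervalues CNY, so borrow CNY, convert to USD at spot, deposit the USD at 10.45%, and buy CNY forward at 0.16827 to cover the loan.
Profit = 6,653,072.46 − 6,471,665.48 = USD 181,407.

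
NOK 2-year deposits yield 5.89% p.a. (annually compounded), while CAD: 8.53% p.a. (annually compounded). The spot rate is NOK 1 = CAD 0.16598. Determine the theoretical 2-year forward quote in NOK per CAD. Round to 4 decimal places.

T = 2 years.
CAD growth factor: (1 + 0.0853)^2 = 1.1778761.
NOK growth factor: (1 + 0.0589)^2 = 1.1212692.
CIP: F = S · (grow CAD)/(grow NOK) = 0.16598 × 1.1778761/1.1212692 = 0.1743594 CAD per NOK.
Quoted the other way: 1/0.1743594 = 5.7353 NOK per CAD.

5.7353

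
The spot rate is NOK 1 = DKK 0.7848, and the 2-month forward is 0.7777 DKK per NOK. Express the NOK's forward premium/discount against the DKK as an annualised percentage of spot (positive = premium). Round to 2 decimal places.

T = 2/12 years.
(F − S)/S = (0.7777 − 0.7848)/0.7848 = -0.0090469.
Per annum: -0.0090469 / (2/12) = -0.054281 = -5.43%.

-5.43%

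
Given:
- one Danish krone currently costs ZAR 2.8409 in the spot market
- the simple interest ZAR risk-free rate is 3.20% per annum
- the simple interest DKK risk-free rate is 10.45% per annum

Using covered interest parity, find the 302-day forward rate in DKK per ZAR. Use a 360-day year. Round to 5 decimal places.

T = 302/360 years.
ZAR accumulates by 1 + 0.0320×302/360 = 1.0268444.
Growth of 1 DKK over T: 1 + 0.1045×302/360 = 1.0876639.
Forward (ZAR per DKK) = 2.8409 × 1.0268444 / 1.0876639 = 2.682044.
Quoted the other way: 1/2.682044 = 0.37285 DKK per ZAR.

0.37285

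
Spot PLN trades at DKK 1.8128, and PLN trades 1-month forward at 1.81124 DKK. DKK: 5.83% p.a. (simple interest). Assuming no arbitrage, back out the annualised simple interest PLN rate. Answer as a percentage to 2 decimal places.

6.87%

T = 1/12 years.
By CIP, F/S equals the DKK-to-PLN growth ratio: 1.81124/1.8128 = 0.9991395.
DKK growth factor: 1 + 0.0583×1/12 = 1.0048583.
That pins the PLN growth at 1.0057237.
r = (1.0057237 − 1)/(1/12) = 0.068684 → 6.87%.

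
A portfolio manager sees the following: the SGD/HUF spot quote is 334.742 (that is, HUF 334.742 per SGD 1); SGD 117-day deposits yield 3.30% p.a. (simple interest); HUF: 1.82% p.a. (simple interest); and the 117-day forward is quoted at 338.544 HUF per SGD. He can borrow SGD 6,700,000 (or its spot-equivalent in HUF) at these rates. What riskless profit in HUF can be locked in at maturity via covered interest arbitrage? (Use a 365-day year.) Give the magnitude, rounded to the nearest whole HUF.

T = 117/365 years.
Route A — deposit SGD, sell forward: 6,700,000 × 1.010578082192 × 338.544 = HUF 2,292,238,479.93.
Route B — convert at spot, deposit HUF: 6,700,000 × 334.742 × 1.005833972603 = HUF 2,255,855,666.90.
The quoted forward overvalues SGD, so borrow HUF, buy SGD at spot, deposit the SGD at 3.30%, and sell the proceeds forward at 338.544.
Arbitrage profit = |2,292,238,479.93 − 2,255,855,666.90| = HUF 36,382,813.

HUF 36,382,813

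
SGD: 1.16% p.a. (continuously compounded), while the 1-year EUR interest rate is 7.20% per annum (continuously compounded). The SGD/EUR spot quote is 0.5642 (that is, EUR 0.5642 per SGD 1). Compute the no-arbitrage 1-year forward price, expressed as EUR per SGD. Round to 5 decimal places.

0.59933

T = 1 year.
EUR accumulates by e^(0.0720×1) = 1.0746553.
SGD accumulates by e^(0.0116×1) = 1.0116675.
CIP: F = S · (grow EUR)/(grow SGD) = 0.5642 × 1.0746553/1.0116675 = 0.5993279 EUR per SGD.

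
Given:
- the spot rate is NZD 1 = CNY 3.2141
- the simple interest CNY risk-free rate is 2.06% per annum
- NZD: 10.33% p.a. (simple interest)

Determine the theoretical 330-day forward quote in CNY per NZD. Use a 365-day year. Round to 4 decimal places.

2.9943

T = 330/365 years.
CNY accumulates by 1 + 0.0206×330/365 = 1.0186247.
Growth of 1 NZD over T: 1 + 0.1033×330/365 = 1.0933945.
Forward (CNY per NZD) = 3.2141 × 1.0186247 / 1.0933945 = 2.994310.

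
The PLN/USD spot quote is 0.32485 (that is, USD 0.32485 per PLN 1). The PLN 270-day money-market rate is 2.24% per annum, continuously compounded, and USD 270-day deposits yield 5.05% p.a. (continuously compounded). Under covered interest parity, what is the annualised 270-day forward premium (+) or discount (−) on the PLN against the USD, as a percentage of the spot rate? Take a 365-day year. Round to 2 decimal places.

+2.84%

T = 270/365 years.
CIP forward (USD per PLN) = 0.32485 × 1.0380627/1.0167079 = 0.33167311.
Annualised premium = (F − S)/S × (1/T) = (0.33167311 − 0.32485)/0.32485 ÷ (270/365) = 2.84%.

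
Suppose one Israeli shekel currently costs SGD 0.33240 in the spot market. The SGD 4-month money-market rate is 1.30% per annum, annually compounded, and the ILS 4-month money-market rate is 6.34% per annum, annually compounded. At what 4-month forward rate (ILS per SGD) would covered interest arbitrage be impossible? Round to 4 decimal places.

3.0575

T = 4/12 years.
SGD growth factor: (1 + 0.0130)^(4/12) = 1.0043147.
Growth of 1 ILS over T: (1 + 0.0634)^(4/12) = 1.0207018.
So F = 0.3324 × 1.0043147 / 1.0207018 = 0.3270634 (SGD/ILS).
Quoted the other way: 1/0.3270634 = 3.0575 ILS per SGD.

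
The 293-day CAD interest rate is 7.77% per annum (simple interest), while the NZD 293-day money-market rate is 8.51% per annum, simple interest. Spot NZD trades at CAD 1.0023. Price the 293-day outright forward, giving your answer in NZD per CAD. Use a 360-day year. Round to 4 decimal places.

1.0034

T = 293/360 years.
CAD growth factor: 1 + 0.0777×293/360 = 1.0632392.
Growth of 1 NZD over T: 1 + 0.0851×293/360 = 1.0692619.
CIP: F = S · (grow CAD)/(grow NZD) = 1.0023 × 1.0632392/1.0692619 = 0.9966545 CAD per NZD.
Invert for NZD per CAD: 1 / 0.9966545 = 1.0034.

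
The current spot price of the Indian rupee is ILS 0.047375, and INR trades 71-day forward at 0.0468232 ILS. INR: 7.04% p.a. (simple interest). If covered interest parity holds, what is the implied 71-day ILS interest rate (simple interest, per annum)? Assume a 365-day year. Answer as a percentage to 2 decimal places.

0.97%

T = 71/365 years.
F/S = 0.0468232/0.047375 = 0.9883525 = (growth of ILS) / (growth of INR).
INR growth factor: 1 + 0.0704×71/365 = 1.0136942.
So the ILS growth factor = 1.0018872.
(1.0018872 − 1)/T = 0.009702, i.e. 0.97%.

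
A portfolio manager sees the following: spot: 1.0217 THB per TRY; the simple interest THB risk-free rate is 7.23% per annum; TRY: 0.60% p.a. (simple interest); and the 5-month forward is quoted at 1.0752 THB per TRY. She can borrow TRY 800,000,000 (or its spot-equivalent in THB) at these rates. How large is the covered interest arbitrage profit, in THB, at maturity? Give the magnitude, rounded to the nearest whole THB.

T = 5/12 years.
Route A — deposit TRY, sell forward: 800,000,000 × 1.002500 × 1.0752 = THB 862,310,400.00.
Route B — convert at spot, deposit THB: 800,000,000 × 1.0217 × 1.030125 = THB 841,982,970.00.
The quoted forward overvalues TRY, so borrow THB, buy TRY at spot, deposit the TRY at 0.60%, and sell the proceeds forward at 1.0752.
The gap between the two covered legs is THB 20,327,430.

THB 20,327,430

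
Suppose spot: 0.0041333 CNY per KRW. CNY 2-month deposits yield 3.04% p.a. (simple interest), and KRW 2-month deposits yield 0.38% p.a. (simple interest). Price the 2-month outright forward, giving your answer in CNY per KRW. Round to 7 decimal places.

T = 2/12 years.
CNY accumulates by 1 + 0.0304×2/12 = 1.0050667.
KRW accumulates by 1 + 0.0038×2/12 = 1.0006333.
CIP: F = S · (grow CNY)/(grow KRW) = 0.0041333 × 1.0050667/1.0006333 = 0.004151613 CNY per KRW.

0.0041516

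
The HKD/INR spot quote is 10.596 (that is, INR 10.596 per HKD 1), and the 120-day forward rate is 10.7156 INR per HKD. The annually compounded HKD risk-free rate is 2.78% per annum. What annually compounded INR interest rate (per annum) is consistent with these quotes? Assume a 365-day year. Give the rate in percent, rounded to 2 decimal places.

6.35%

T = 120/365 years.
CIP gives F = S · g_INR/g_HKD, so g_INR/g_HKD = 10.7156/10.596 = 1.0112873.
The HKD side grows by (1 + 0.0278)^(120/365) = 1.0090557.
Hence g_INR = 1.0204452.
r = 1.0204452^(365/120) − 1 = 0.063495 → 6.35%.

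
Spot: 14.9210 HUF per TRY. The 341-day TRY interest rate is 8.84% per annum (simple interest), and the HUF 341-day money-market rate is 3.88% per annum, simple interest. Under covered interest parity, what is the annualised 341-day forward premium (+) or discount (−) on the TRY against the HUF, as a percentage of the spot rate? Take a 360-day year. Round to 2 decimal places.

-4.58%

T = 341/360 years.
F = S · g_HUF/g_TRY = 14.921 × 1.0367522/1.0837344 = 14.2741428.
Annualised premium = (F − S)/S × (1/T) = (14.2741428 − 14.921)/14.921 ÷ (341/360) = -4.58%.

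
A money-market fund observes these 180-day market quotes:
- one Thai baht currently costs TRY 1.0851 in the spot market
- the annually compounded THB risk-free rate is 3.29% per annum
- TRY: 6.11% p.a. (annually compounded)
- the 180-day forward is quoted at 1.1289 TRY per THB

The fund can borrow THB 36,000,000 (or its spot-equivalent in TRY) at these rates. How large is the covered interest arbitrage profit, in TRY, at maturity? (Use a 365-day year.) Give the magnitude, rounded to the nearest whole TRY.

TRY 1,071,410

T = 180/365 years.
Keep in THB, deliver into the forward: 36,000,000·1.0160915721·1.1289 = TRY 41,294,367.93.
Swap to TRY now, deposit: 36,000,000·1.0851·1.029678736 = TRY 40,222,958.27.
The quoted forward overvalues THB, so borrow TRY, buy THB at spot, deposit the THB at 3.29%, and sell the proceeds forward at 1.1289.
Arbitrage profit = |41,294,367.93 − 40,222,958.27| = TRY 1,071,410.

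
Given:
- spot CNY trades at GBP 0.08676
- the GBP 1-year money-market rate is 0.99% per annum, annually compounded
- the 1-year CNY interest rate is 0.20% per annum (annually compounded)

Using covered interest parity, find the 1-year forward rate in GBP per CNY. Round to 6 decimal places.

0.087444

T = 1 year.
GBP accumulates by (1 + 0.0099)^1 = 1.009900.
CNY accumulates by (1 + 0.0020)^1 = 1.002000.
Forward (GBP per CNY) = 0.08676 × 1.009900 / 1.002000 = 0.08744404.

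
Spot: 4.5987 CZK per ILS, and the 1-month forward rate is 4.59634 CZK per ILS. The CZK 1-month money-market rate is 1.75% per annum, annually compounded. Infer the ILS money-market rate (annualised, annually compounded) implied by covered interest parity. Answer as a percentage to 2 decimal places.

2.38%

T = 1/12 years.
By CIP, F/S equals the CZK-to-ILS growth ratio: 4.59634/4.5987 = 0.9994868.
CZK growth factor: (1 + 0.0175)^(1/12) = 1.0014468.
That pins the ILS growth at 1.001961.
Annualise: 1.001961^(12/1) − 1 = 0.023787 = 2.38%.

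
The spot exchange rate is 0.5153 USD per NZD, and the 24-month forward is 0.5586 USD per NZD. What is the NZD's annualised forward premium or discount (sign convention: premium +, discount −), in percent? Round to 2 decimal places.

T = 2 years.
NZD trades forward at +8.40287% vs spot over the period.
Annualise by dividing by T: 0.0840287 / 2 = 0.042014 → 4.20%.

+4.20%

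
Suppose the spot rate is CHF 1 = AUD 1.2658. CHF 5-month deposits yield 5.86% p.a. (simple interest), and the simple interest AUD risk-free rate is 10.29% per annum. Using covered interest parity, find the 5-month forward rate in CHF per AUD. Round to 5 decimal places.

0.77603

T = 5/12 years.
AUD accumulates by 1 + 0.1029×5/12 = 1.042875.
CHF growth factor: 1 + 0.0586×5/12 = 1.0244167.
So F = 1.2658 × 1.042875 / 1.0244167 = 1.288608 (AUD/CHF).
Quoted the other way: 1/1.288608 = 0.77603 CHF per AUD.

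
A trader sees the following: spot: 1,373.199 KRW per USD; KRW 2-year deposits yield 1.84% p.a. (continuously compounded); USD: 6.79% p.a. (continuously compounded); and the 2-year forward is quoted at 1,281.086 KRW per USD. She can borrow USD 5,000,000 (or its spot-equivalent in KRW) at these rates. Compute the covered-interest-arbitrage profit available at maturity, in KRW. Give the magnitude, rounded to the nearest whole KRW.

KRW 213,747,325

T = 2 years.
Route A — deposit USD, sell forward: 5,000,000 × 1.145452780128 × 1281.086 = KRW 7,337,117,601.42.
Route B — convert at spot, deposit KRW: 5,000,000 × 1373.199 × 1.037485502986 = KRW 7,123,370,276.07.
The quoted forward overvalues USD, so borrow KRW, buy USD at spot, deposit the USD at 6.79%, and sell the proceeds forward at 1,281.086.
The gap between the two covered legs is KRW 213,747,325.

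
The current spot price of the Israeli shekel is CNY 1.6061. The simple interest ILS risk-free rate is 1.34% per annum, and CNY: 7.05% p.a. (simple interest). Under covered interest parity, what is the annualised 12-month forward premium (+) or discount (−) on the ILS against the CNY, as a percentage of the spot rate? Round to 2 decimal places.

T = 1 year.
No-arbitrage forward: 1.6061 × 1.070500 / 1.013400 = 1.6965957 CNY/ILS.
Annualised premium = (F − S)/S × (1/T) = (1.6965957 − 1.6061)/1.6061 ÷ 1 = 5.63%.

+5.63%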